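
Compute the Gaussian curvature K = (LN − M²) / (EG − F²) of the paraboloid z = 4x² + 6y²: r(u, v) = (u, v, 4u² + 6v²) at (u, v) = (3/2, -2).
K = 96/519841

Coefficients of the first fundamental form: E = 64*u^2 + 1, F = 96*u*v, G = 144*v^2 + 1.
Coefficients of the second fundamental form: L = 8/sqrt(64*u^2 + 144*v^2 + 1), M = 0, N = 12/sqrt(64*u^2 + 144*v^2 + 1).
Assemble K = (LN − M²)/(EG − F²) = 96/(4096*u^4 + 18432*u^2*v^2 + 128*u^2 + 20736*v^4 + 288*v^2 + 1). At (u, v) = (3/2, -2): K = 96/519841.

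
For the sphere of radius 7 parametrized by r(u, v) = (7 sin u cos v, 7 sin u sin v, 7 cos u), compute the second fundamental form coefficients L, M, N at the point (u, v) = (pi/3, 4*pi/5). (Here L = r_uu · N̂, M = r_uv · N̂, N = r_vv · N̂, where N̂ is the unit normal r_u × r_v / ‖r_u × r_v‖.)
L = -7;  M = 0;  N = -21/4

Compute the unit normal N̂(u, v) = (sin(u)^2*cos(v)/Abs(sin(u)), sin(u)^2*sin(v)/Abs(sin(u)), sin(2*u)/(2*Abs(sin(u)))), and the second partials r_uu, r_uv, r_vv. Take dot products:
  L(u, v) = r_uu · N̂ = -7*sin(u)/Abs(sin(u)),
  M(u, v) = r_uv · N̂ = 0,
  N(u, v) = r_vv · N̂ = -7*sin(u)^3/Abs(sin(u)).
Evaluating at (u, v) = (pi/3, 4*pi/5):
  L = -7, M = 0, N = -21/4.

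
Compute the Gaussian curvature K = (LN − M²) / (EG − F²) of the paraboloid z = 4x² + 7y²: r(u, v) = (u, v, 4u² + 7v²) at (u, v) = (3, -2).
K = 112/1852321

Coefficients of the first fundamental form: E = 64*u^2 + 1, F = 112*u*v, G = 196*v^2 + 1.
Coefficients of the second fundamental form: L = 8/sqrt(64*u^2 + 196*v^2 + 1), M = 0, N = 14/sqrt(64*u^2 + 196*v^2 + 1).
Assemble K = (LN − M²)/(EG − F²) = 112/(4096*u^4 + 25088*u^2*v^2 + 128*u^2 + 38416*v^4 + 392*v^2 + 1). At (u, v) = (3, -2): K = 112/1852321.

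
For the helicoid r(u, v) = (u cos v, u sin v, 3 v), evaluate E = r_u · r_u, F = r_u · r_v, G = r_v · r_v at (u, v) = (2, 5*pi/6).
E = 1;  F = 0;  G = 13

Partials: r_u = (cos(v), sin(v), 0), r_v = (-u*sin(v), u*cos(v), 3). As functions of (u, v):
  E = r_u · r_u = 1,
  F = r_u · r_v = 0,
  G = r_v · r_v = u^2 + 9.
Evaluating at (u, v) = (2, 5*pi/6): E = 1, F = 0, G = 13.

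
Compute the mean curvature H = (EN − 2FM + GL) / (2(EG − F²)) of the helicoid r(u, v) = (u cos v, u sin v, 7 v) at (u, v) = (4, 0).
H = 0

With E = 1, F = 0, G = u^2 + 49, L = 0, M = -7/sqrt(u^2 + 49), N = 0, assemble
  H = (EN − 2FM + GL) / (2(EG − F²)) = 0.
At (u, v) = (4, 0): H = 0.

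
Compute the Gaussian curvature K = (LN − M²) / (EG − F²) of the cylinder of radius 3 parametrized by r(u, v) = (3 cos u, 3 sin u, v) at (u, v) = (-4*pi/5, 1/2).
K = 0

Coefficients of the first fundamental form: E = 9, F = 0, G = 1.
Coefficients of the second fundamental form: L = -3, M = 0, N = 0.
Assemble K = (LN − M²)/(EG − F²) = 0. At (u, v) = (-4*pi/5, 1/2): K = 0.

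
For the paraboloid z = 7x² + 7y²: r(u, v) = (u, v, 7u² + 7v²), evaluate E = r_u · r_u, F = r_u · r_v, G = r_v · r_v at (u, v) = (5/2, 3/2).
E = 1226;  F = 735;  G = 442

Partials: r_u = (1, 0, 14*u), r_v = (0, 1, 14*v). As functions of (u, v):
  E = r_u · r_u = 196*u^2 + 1,
  F = r_u · r_v = 196*u*v,
  G = r_v · r_v = 196*v^2 + 1.
Evaluating at (u, v) = (5/2, 3/2): E = 1226, F = 735, G = 442.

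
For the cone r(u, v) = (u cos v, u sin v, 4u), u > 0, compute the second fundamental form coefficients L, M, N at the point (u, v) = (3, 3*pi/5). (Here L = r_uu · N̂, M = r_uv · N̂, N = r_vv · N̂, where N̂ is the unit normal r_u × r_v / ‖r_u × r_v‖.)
L = 0;  M = 0;  N = 12*sqrt(17)/17

Compute the unit normal N̂(u, v) = (-4*sqrt(17)*u*cos(v)/(17*Abs(u)), -4*sqrt(17)*u*sin(v)/(17*Abs(u)), sqrt(17)*u/(17*Abs(u))), and the second partials r_uu, r_uv, r_vv. Take dot products:
  L(u, v) = r_uu · N̂ = 0,
  M(u, v) = r_uv · N̂ = 0,
  N(u, v) = r_vv · N̂ = 4*sqrt(17)*u^2/(17*Abs(u)).
Evaluating at (u, v) = (3, 3*pi/5):
  L = 0, M = 0, N = 12*sqrt(17)/17.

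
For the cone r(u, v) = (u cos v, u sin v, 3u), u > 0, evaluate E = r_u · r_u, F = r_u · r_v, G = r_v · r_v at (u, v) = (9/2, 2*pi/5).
E = 10;  F = 0;  G = 81/4

Partials: r_u = (cos(v), sin(v), 3), r_v = (-u*sin(v), u*cos(v), 0). As functions of (u, v):
  E = r_u · r_u = 10,
  F = r_u · r_v = 0,
  G = r_v · r_v = u^2.
Evaluating at (u, v) = (9/2, 2*pi/5): E = 10, F = 0, G = 81/4.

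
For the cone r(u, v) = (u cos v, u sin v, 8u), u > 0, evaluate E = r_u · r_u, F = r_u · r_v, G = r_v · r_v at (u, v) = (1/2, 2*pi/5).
E = 65;  F = 0;  G = 1/4

Partials: r_u = (cos(v), sin(v), 8), r_v = (-u*sin(v), u*cos(v), 0). As functions of (u, v):
  E = r_u · r_u = 65,
  F = r_u · r_v = 0,
  G = r_v · r_v = u^2.
Evaluating at (u, v) = (1/2, 2*pi/5): E = 65, F = 0, G = 1/4.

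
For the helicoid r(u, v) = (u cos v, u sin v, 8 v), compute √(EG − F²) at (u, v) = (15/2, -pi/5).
√(EG − F²)|_{(15/2, -pi/5)} = sqrt(481)/2

E = 1, F = 0, G = u^2 + 64; EG − F² = u^2 + 64; √(EG − F²) = sqrt(u^2 + 64). At the given point: sqrt(481)/2.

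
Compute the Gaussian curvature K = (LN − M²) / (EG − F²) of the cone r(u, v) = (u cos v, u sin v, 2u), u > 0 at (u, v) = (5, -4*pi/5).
K = 0

Coefficients of the first fundamental form: E = 5, F = 0, G = u^2.
Coefficients of the second fundamental form: L = 0, M = 0, N = 2*sqrt(5)*u^2/(5*Abs(u)).
Assemble K = (LN − M²)/(EG − F²) = 0. At (u, v) = (5, -4*pi/5): K = 0.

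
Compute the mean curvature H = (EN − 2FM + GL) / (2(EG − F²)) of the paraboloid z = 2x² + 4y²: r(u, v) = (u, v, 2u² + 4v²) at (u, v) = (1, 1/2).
H = 34*sqrt(33)/363

With E = 16*u^2 + 1, F = 32*u*v, G = 64*v^2 + 1, L = 4/sqrt(16*u^2 + 64*v^2 + 1), M = 0, N = 8/sqrt(16*u^2 + 64*v^2 + 1), assemble
  H = (EN − 2FM + GL) / (2(EG − F²)) = 2*(32*u^2 + 64*v^2 + 3)/(16*u^2 + 64*v^2 + 1)^(3/2).
At (u, v) = (1, 1/2): H = 34*sqrt(33)/363.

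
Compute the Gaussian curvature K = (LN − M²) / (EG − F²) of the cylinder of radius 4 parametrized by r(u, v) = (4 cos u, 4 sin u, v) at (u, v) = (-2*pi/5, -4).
K = 0

Coefficients of the first fundamental form: E = 16, F = 0, G = 1.
Coefficients of the second fundamental form: L = -4, M = 0, N = 0.
Assemble K = (LN − M²)/(EG − F²) = 0. At (u, v) = (-2*pi/5, -4): K = 0.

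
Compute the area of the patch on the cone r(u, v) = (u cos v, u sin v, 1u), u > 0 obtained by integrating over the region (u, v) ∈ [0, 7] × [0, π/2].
Area = 49*sqrt(2)*pi/4

Area = ∫∫ √(EG − F²) du dv with √(EG − F²) = sqrt(2)*Abs(u). Integrating over [0, 7] × [0, π/2] gives 49*sqrt(2)*pi/4.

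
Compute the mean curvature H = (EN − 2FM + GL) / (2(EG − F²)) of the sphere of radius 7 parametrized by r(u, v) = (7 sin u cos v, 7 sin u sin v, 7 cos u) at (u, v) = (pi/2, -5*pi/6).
H = -1/7

With E = 49, F = 0, G = 49*sin(u)^2, L = -7*sin(u)/Abs(sin(u)), M = 0, N = -7*sin(u)^3/Abs(sin(u)), assemble
  H = (EN − 2FM + GL) / (2(EG − F²)) = -sin(u)/(7*Abs(sin(u))).
At (u, v) = (pi/2, -5*pi/6): H = -1/7.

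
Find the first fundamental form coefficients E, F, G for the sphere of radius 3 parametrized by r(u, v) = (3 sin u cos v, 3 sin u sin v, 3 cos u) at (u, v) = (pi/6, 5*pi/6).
E = 9;  F = 0;  G = 9/4

Partials: r_u = (3*cos(u)*cos(v), 3*sin(v)*cos(u), -3*sin(u)), r_v = (-3*sin(u)*sin(v), 3*sin(u)*cos(v), 0). As functions of (u, v):
  E = r_u · r_u = 9,
  F = r_u · r_v = 0,
  G = r_v · r_v = 9*sin(u)^2.
Evaluating at (u, v) = (pi/6, 5*pi/6): E = 9, F = 0, G = 9/4.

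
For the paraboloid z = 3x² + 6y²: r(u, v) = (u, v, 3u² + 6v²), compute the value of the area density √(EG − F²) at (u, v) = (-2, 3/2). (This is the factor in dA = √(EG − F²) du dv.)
√(EG − F²)|_{(-2, 3/2)} = sqrt(469)

E = 36*u^2 + 1, F = 72*u*v, G = 144*v^2 + 1, so EG − F² = 36*u^2 + 144*v^2 + 1. Taking the positive square root: √(EG − F²) = sqrt(36*u^2 + 144*v^2 + 1). At (u, v) = (-2, 3/2): sqrt(469).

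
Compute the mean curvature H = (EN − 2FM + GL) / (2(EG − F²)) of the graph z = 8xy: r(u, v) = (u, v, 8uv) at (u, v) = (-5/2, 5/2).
H = 3200*sqrt(89)/213867

With E = 64*v^2 + 1, F = 64*u*v, G = 64*u^2 + 1, L = 0, M = 8/sqrt(64*u^2 + 64*v^2 + 1), N = 0, assemble
  H = (EN − 2FM + GL) / (2(EG − F²)) = -512*u*v/(64*u^2 + 64*v^2 + 1)^(3/2).
At (u, v) = (-5/2, 5/2): H = 3200*sqrt(89)/213867.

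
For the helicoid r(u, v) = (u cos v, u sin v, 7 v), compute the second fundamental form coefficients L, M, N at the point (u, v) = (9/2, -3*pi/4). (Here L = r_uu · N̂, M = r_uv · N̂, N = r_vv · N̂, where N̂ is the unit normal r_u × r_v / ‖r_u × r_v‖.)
L = 0;  M = -14*sqrt(277)/277;  N = 0

Compute the unit normal N̂(u, v) = (7*sin(v)/sqrt(u^2 + 49), -7*cos(v)/sqrt(u^2 + 49), u/sqrt(u^2 + 49)), and the second partials r_uu, r_uv, r_vv. Take dot products:
  L(u, v) = r_uu · N̂ = 0,
  M(u, v) = r_uv · N̂ = -7/sqrt(u^2 + 49),
  N(u, v) = r_vv · N̂ = 0.
Evaluating at (u, v) = (9/2, -3*pi/4):
  L = 0, M = -14*sqrt(277)/277, N = 0.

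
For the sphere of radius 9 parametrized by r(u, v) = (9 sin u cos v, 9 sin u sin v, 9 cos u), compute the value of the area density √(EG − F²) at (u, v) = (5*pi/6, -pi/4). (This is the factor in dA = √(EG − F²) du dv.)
√(EG − F²)|_{(5*pi/6, -pi/4)} = 81/2

E = 81, F = 0, G = 81*sin(u)^2, so EG − F² = 6561*sin(u)^2. Taking the positive square root: √(EG − F²) = 81*Abs(sin(u)). At (u, v) = (5*pi/6, -pi/4): 81/2.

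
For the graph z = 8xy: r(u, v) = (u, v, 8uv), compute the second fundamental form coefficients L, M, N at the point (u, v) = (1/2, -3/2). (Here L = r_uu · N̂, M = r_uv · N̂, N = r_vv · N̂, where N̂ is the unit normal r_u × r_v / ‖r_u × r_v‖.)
L = 0;  M = 8*sqrt(161)/161;  N = 0

Compute the unit normal N̂(u, v) = (-8*v/sqrt(64*u^2 + 64*v^2 + 1), -8*u/sqrt(64*u^2 + 64*v^2 + 1), 1/sqrt(64*u^2 + 64*v^2 + 1)), and the second partials r_uu, r_uv, r_vv. Take dot products:
  L(u, v) = r_uu · N̂ = 0,
  M(u, v) = r_uv · N̂ = 8/sqrt(64*u^2 + 64*v^2 + 1),
  N(u, v) = r_vv · N̂ = 0.
Evaluating at (u, v) = (1/2, -3/2):
  L = 0, M = 8*sqrt(161)/161, N = 0.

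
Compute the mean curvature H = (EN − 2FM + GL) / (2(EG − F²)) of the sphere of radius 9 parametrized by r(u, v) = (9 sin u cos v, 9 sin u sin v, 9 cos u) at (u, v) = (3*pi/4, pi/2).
H = -1/9

With E = 81, F = 0, G = 81*sin(u)^2, L = -9*sin(u)/Abs(sin(u)), M = 0, N = -9*sin(u)^3/Abs(sin(u)), assemble
  H = (EN − 2FM + GL) / (2(EG − F²)) = -sin(u)/(9*Abs(sin(u))).
At (u, v) = (3*pi/4, pi/2): H = -1/9.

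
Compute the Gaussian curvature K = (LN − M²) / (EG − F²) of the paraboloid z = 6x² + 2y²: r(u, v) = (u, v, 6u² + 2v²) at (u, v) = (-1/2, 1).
K = 48/2809

Coefficients of the first fundamental form: E = 144*u^2 + 1, F = 48*u*v, G = 16*v^2 + 1.
Coefficients of the second fundamental form: L = 12/sqrt(144*u^2 + 16*v^2 + 1), M = 0, N = 4/sqrt(144*u^2 + 16*v^2 + 1).
Assemble K = (LN − M²)/(EG − F²) = 48/(20736*u^4 + 4608*u^2*v^2 + 288*u^2 + 256*v^4 + 32*v^2 + 1). At (u, v) = (-1/2, 1): K = 48/2809.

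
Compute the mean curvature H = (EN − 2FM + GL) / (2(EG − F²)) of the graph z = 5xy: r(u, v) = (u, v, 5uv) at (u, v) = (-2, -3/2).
H = -3000*sqrt(629)/395641

With E = 25*v^2 + 1, F = 25*u*v, G = 25*u^2 + 1, L = 0, M = 5/sqrt(25*u^2 + 25*v^2 + 1), N = 0, assemble
  H = (EN − 2FM + GL) / (2(EG − F²)) = -125*u*v/(25*u^2 + 25*v^2 + 1)^(3/2).
At (u, v) = (-2, -3/2): H = -3000*sqrt(629)/395641.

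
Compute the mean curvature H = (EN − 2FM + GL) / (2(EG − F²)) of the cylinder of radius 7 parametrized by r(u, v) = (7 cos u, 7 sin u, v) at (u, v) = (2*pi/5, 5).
H = -1/14

With E = 49, F = 0, G = 1, L = -7, M = 0, N = 0, assemble
  H = (EN − 2FM + GL) / (2(EG − F²)) = -1/14.
At (u, v) = (2*pi/5, 5): H = -1/14.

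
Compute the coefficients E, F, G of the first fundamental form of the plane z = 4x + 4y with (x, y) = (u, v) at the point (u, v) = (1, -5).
E = 17;  F = 16;  G = 17

Partials: r_u = (1, 0, 4), r_v = (0, 1, 4). As functions of (u, v):
  E = r_u · r_u = 17,
  F = r_u · r_v = 16,
  G = r_v · r_v = 17.
Evaluating at (u, v) = (1, -5): E = 17, F = 16, G = 17.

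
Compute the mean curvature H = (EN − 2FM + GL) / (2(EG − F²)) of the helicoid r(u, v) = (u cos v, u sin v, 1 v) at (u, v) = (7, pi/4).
H = 0

With E = 1, F = 0, G = u^2 + 1, L = 0, M = -1/sqrt(u^2 + 1), N = 0, assemble
  H = (EN − 2FM + GL) / (2(EG − F²)) = 0.
At (u, v) = (7, pi/4): H = 0.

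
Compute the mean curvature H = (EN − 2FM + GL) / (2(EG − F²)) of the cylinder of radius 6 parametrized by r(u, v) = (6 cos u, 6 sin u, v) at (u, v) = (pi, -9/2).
H = -1/12

With E = 36, F = 0, G = 1, L = -6, M = 0, N = 0, assemble
  H = (EN − 2FM + GL) / (2(EG − F²)) = -1/12.
At (u, v) = (pi, -9/2): H = -1/12.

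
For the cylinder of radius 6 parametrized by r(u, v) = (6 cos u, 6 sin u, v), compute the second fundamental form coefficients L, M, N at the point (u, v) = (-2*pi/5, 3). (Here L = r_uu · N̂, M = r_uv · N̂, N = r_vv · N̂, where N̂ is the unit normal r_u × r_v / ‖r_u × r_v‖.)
L = -6;  M = 0;  N = 0

Compute the unit normal N̂(u, v) = (cos(u), sin(u), 0), and the second partials r_uu, r_uv, r_vv. Take dot products:
  L(u, v) = r_uu · N̂ = -6,
  M(u, v) = r_uv · N̂ = 0,
  N(u, v) = r_vv · N̂ = 0.
Evaluating at (u, v) = (-2*pi/5, 3):
  L = -6, M = 0, N = 0.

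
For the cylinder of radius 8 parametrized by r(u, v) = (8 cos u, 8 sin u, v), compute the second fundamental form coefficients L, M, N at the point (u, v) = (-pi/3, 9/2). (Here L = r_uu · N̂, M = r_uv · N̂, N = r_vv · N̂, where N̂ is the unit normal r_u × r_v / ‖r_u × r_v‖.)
L = -8;  M = 0;  N = 0

Compute the unit normal N̂(u, v) = (cos(u), sin(u), 0), and the second partials r_uu, r_uv, r_vv. Take dot products:
  L(u, v) = r_uu · N̂ = -8,
  M(u, v) = r_uv · N̂ = 0,
  N(u, v) = r_vv · N̂ = 0.
Evaluating at (u, v) = (-pi/3, 9/2):
  L = -8, M = 0, N = 0.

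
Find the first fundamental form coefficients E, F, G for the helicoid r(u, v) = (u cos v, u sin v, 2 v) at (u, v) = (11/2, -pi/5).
E = 1;  F = 0;  G = 137/4

Partials: r_u = (cos(v), sin(v), 0), r_v = (-u*sin(v), u*cos(v), 2). As functions of (u, v):
  E = r_u · r_u = 1,
  F = r_u · r_v = 0,
  G = r_v · r_v = u^2 + 4.
Evaluating at (u, v) = (11/2, -pi/5): E = 1, F = 0, G = 137/4.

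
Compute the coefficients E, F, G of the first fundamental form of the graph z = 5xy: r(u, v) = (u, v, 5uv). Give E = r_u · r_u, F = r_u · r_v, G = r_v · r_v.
E = 25*v^2 + 1;  F = 25*u*v;  G = 25*u^2 + 1

Compute partials: r_u = (1, 0, 5*v), r_v = (0, 1, 5*u). Then
  E = r_u · r_u = 25*v^2 + 1,
  F = r_u · r_v = 25*u*v,
  G = r_v · r_v = 25*u^2 + 1.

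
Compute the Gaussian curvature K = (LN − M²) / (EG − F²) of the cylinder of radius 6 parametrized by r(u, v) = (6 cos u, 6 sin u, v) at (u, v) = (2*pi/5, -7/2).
K = 0

Coefficients of the first fundamental form: E = 36, F = 0, G = 1.
Coefficients of the second fundamental form: L = -6, M = 0, N = 0.
Assemble K = (LN − M²)/(EG − F²) = 0. At (u, v) = (2*pi/5, -7/2): K = 0.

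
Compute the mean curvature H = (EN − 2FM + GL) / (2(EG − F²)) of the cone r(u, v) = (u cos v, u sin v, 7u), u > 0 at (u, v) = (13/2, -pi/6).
H = 7*sqrt(2)/130

With E = 50, F = 0, G = u^2, L = 0, M = 0, N = 7*sqrt(2)*u^2/(10*Abs(u)), assemble
  H = (EN − 2FM + GL) / (2(EG − F²)) = 7*sqrt(2)/(20*Abs(u)).
At (u, v) = (13/2, -pi/6): H = 7*sqrt(2)/130.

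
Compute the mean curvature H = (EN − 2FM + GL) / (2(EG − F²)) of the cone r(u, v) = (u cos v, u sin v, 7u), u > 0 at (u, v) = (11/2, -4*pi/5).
H = 7*sqrt(2)/110

With E = 50, F = 0, G = u^2, L = 0, M = 0, N = 7*sqrt(2)*u^2/(10*Abs(u)), assemble
  H = (EN − 2FM + GL) / (2(EG − F²)) = 7*sqrt(2)/(20*Abs(u)).
At (u, v) = (11/2, -4*pi/5): H = 7*sqrt(2)/110.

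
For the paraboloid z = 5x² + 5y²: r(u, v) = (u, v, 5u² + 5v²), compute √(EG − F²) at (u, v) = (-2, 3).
√(EG − F²)|_{(-2, 3)} = sqrt(1301)

E = 100*u^2 + 1, F = 100*u*v, G = 100*v^2 + 1; EG − F² = 100*u^2 + 100*v^2 + 1; √(EG − F²) = sqrt(100*u^2 + 100*v^2 + 1). At the given point: sqrt(1301).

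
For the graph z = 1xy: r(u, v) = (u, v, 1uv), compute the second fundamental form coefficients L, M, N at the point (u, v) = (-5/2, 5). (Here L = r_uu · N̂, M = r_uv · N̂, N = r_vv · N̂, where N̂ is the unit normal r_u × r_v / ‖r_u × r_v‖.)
L = 0;  M = 2*sqrt(129)/129;  N = 0

Compute the unit normal N̂(u, v) = (-v/sqrt(u^2 + v^2 + 1), -u/sqrt(u^2 + v^2 + 1), 1/sqrt(u^2 + v^2 + 1)), and the second partials r_uu, r_uv, r_vv. Take dot products:
  L(u, v) = r_uu · N̂ = 0,
  M(u, v) = r_uv · N̂ = 1/sqrt(u^2 + v^2 + 1),
  N(u, v) = r_vv · N̂ = 0.
Evaluating at (u, v) = (-5/2, 5):
  L = 0, M = 2*sqrt(129)/129, N = 0.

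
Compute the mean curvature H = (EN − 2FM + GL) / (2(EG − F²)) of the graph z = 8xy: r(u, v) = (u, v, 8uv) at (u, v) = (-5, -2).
H = -5120*sqrt(1857)/3448449

With E = 64*v^2 + 1, F = 64*u*v, G = 64*u^2 + 1, L = 0, M = 8/sqrt(64*u^2 + 64*v^2 + 1), N = 0, assemble
  H = (EN − 2FM + GL) / (2(EG − F²)) = -512*u*v/(64*u^2 + 64*v^2 + 1)^(3/2).
At (u, v) = (-5, -2): H = -5120*sqrt(1857)/3448449.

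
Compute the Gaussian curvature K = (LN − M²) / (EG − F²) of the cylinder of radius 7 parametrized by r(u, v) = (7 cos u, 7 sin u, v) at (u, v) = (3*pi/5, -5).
K = 0

Coefficients of the first fundamental form: E = 49, F = 0, G = 1.
Coefficients of the second fundamental form: L = -7, M = 0, N = 0.
Assemble K = (LN − M²)/(EG − F²) = 0. At (u, v) = (3*pi/5, -5): K = 0.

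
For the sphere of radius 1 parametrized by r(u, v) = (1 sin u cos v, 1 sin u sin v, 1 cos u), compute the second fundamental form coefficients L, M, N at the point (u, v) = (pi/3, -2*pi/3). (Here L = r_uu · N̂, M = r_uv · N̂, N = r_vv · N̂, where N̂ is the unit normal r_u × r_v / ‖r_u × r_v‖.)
L = -1;  M = 0;  N = -3/4

Compute the unit normal N̂(u, v) = (sin(u)^2*cos(v)/Abs(sin(u)), sin(u)^2*sin(v)/Abs(sin(u)), sin(2*u)/(2*Abs(sin(u)))), and the second partials r_uu, r_uv, r_vv. Take dot products:
  L(u, v) = r_uu · N̂ = -sin(u)/Abs(sin(u)),
  M(u, v) = r_uv · N̂ = 0,
  N(u, v) = r_vv · N̂ = -sin(u)^3/Abs(sin(u)).
Evaluating at (u, v) = (pi/3, -2*pi/3):
  L = -1, M = 0, N = -3/4.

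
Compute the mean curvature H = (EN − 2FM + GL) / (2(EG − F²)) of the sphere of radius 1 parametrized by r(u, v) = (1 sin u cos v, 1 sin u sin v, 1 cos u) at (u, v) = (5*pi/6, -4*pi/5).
H = -1

With E = 1, F = 0, G = sin(u)^2, L = -sin(u)/Abs(sin(u)), M = 0, N = -sin(u)^3/Abs(sin(u)), assemble
  H = (EN − 2FM + GL) / (2(EG − F²)) = -sin(u)/Abs(sin(u)).
At (u, v) = (5*pi/6, -4*pi/5): H = -1.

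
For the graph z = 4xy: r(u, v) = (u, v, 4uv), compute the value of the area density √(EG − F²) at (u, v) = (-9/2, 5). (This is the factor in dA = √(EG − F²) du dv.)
√(EG − F²)|_{(-9/2, 5)} = 5*sqrt(29)

E = 16*v^2 + 1, F = 16*u*v, G = 16*u^2 + 1, so EG − F² = 16*u^2 + 16*v^2 + 1. Taking the positive square root: √(EG − F²) = sqrt(16*u^2 + 16*v^2 + 1). At (u, v) = (-9/2, 5): 5*sqrt(29).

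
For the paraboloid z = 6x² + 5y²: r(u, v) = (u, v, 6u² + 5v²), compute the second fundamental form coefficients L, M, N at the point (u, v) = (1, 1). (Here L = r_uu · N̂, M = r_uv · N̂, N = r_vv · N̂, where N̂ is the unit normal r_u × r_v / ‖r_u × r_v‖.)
L = 12*sqrt(5)/35;  M = 0;  N = 2*sqrt(5)/7

Compute the unit normal N̂(u, v) = (-12*u/sqrt(144*u^2 + 100*v^2 + 1), -10*v/sqrt(144*u^2 + 100*v^2 + 1), 1/sqrt(144*u^2 + 100*v^2 + 1)), and the second partials r_uu, r_uv, r_vv. Take dot products:
  L(u, v) = r_uu · N̂ = 12/sqrt(144*u^2 + 100*v^2 + 1),
  M(u, v) = r_uv · N̂ = 0,
  N(u, v) = r_vv · N̂ = 10/sqrt(144*u^2 + 100*v^2 + 1).
Evaluating at (u, v) = (1, 1):
  L = 12*sqrt(5)/35, M = 0, N = 2*sqrt(5)/7.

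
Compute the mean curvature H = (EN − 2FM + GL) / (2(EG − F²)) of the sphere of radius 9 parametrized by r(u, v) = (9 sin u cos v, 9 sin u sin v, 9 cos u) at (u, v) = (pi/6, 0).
H = -1/9

With E = 81, F = 0, G = 81*sin(u)^2, L = -9*sin(u)/Abs(sin(u)), M = 0, N = -9*sin(u)^3/Abs(sin(u)), assemble
  H = (EN − 2FM + GL) / (2(EG − F²)) = -sin(u)/(9*Abs(sin(u))).
At (u, v) = (pi/6, 0): H = -1/9.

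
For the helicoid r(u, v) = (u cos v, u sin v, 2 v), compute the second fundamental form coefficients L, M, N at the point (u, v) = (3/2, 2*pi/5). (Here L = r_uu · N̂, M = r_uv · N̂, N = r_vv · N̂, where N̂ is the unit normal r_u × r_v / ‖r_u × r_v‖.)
L = 0;  M = -4/5;  N = 0

Compute the unit normal N̂(u, v) = (2*sin(v)/sqrt(u^2 + 4), -2*cos(v)/sqrt(u^2 + 4), u/sqrt(u^2 + 4)), and the second partials r_uu, r_uv, r_vv. Take dot products:
  L(u, v) = r_uu · N̂ = 0,
  M(u, v) = r_uv · N̂ = -2/sqrt(u^2 + 4),
  N(u, v) = r_vv · N̂ = 0.
Evaluating at (u, v) = (3/2, 2*pi/5):
  L = 0, M = -4/5, N = 0.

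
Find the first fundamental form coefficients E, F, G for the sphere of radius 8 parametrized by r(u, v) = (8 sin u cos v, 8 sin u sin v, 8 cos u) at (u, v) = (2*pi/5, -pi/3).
E = 64;  F = 0;  G = 8*sqrt(5) + 40

Partials: r_u = (8*cos(u)*cos(v), 8*sin(v)*cos(u), -8*sin(u)), r_v = (-8*sin(u)*sin(v), 8*sin(u)*cos(v), 0). As functions of (u, v):
  E = r_u · r_u = 64,
  F = r_u · r_v = 0,
  G = r_v · r_v = 64*sin(u)^2.
Evaluating at (u, v) = (2*pi/5, -pi/3): E = 64, F = 0, G = 8*sqrt(5) + 40.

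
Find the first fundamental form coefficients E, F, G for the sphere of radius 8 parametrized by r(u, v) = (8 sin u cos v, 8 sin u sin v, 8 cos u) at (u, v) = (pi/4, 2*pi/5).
E = 64;  F = 0;  G = 32

Partials: r_u = (8*cos(u)*cos(v), 8*sin(v)*cos(u), -8*sin(u)), r_v = (-8*sin(u)*sin(v), 8*sin(u)*cos(v), 0). As functions of (u, v):
  E = r_u · r_u = 64,
  F = r_u · r_v = 0,
  G = r_v · r_v = 64*sin(u)^2.
Evaluating at (u, v) = (pi/4, 2*pi/5): E = 64, F = 0, G = 32.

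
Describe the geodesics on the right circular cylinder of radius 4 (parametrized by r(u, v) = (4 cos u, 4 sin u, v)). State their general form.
The cylinder is flat (K = 0) and locally isometric to the plane via the development (u, v) ↦ (4 u, v). Geodesics are the pre-images of straight lines: circles (v constant), vertical lines (u constant), and helices (v = c · u + d) for constants c, d.

A right cylinder has E = 4², F = 0, G = 1, so EG − F² = 4², and L = −4, M = N = 0, giving K = (LN − M²)/(EG − F²) = 0 everywhere. A flat surface is locally isometric to the Euclidean plane via the map (u, v) ↦ (4 u, v). Straight lines in the (x̃, ỹ) plane pull back to: (a) horizontal circles (v = const), (b) vertical generators (u = const), and (c) helices (4 u tan θ = v, i.e. v = c · u + d).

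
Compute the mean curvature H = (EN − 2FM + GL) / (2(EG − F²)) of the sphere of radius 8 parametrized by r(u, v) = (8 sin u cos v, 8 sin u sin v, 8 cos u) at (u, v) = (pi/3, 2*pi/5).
H = -1/8

With E = 64, F = 0, G = 64*sin(u)^2, L = -8*sin(u)/Abs(sin(u)), M = 0, N = -8*sin(u)^3/Abs(sin(u)), assemble
  H = (EN − 2FM + GL) / (2(EG − F²)) = -sin(u)/(8*Abs(sin(u))).
At (u, v) = (pi/3, 2*pi/5): H = -1/8.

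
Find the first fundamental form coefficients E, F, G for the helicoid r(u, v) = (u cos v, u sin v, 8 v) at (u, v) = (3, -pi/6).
E = 1;  F = 0;  G = 73

Partials: r_u = (cos(v), sin(v), 0), r_v = (-u*sin(v), u*cos(v), 8). As functions of (u, v):
  E = r_u · r_u = 1,
  F = r_u · r_v = 0,
  G = r_v · r_v = u^2 + 64.
Evaluating at (u, v) = (3, -pi/6): E = 1, F = 0, G = 73.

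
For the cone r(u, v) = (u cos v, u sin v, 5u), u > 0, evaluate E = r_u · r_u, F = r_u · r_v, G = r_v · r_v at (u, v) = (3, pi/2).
E = 26;  F = 0;  G = 9

Partials: r_u = (cos(v), sin(v), 5), r_v = (-u*sin(v), u*cos(v), 0). As functions of (u, v):
  E = r_u · r_u = 26,
  F = r_u · r_v = 0,
  G = r_v · r_v = u^2.
Evaluating at (u, v) = (3, pi/2): E = 26, F = 0, G = 9.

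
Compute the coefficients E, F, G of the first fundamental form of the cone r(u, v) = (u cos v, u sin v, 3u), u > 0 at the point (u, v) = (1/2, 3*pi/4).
E = 10;  F = 0;  G = 1/4

Partials: r_u = (cos(v), sin(v), 3), r_v = (-u*sin(v), u*cos(v), 0). As functions of (u, v):
  E = r_u · r_u = 10,
  F = r_u · r_v = 0,
  G = r_v · r_v = u^2.
Evaluating at (u, v) = (1/2, 3*pi/4): E = 10, F = 0, G = 1/4.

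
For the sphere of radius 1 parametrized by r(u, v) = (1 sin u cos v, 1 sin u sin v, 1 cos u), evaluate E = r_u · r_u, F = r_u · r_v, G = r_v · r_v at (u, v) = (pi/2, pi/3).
E = 1;  F = 0;  G = 1

Partials: r_u = (cos(u)*cos(v), sin(v)*cos(u), -sin(u)), r_v = (-sin(u)*sin(v), sin(u)*cos(v), 0). As functions of (u, v):
  E = r_u · r_u = 1,
  F = r_u · r_v = 0,
  G = r_v · r_v = sin(u)^2.
Evaluating at (u, v) = (pi/2, pi/3): E = 1, F = 0, G = 1.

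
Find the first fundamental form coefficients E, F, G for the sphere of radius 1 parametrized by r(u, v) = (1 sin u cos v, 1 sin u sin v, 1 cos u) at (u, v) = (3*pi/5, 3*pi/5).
E = 1;  F = 0;  G = sqrt(5)/8 + 5/8

Partials: r_u = (cos(u)*cos(v), sin(v)*cos(u), -sin(u)), r_v = (-sin(u)*sin(v), sin(u)*cos(v), 0). As functions of (u, v):
  E = r_u · r_u = 1,
  F = r_u · r_v = 0,
  G = r_v · r_v = sin(u)^2.
Evaluating at (u, v) = (3*pi/5, 3*pi/5): E = 1, F = 0, G = sqrt(5)/8 + 5/8.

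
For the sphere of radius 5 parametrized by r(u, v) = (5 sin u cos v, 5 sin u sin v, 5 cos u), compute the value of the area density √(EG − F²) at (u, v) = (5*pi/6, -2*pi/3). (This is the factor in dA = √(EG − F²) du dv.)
√(EG − F²)|_{(5*pi/6, -2*pi/3)} = 25/2

E = 25, F = 0, G = 25*sin(u)^2, so EG − F² = 625*sin(u)^2. Taking the positive square root: √(EG − F²) = 25*Abs(sin(u)). At (u, v) = (5*pi/6, -2*pi/3): 25/2.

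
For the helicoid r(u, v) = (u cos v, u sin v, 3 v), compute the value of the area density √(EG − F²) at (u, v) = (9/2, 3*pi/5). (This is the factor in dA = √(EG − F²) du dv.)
√(EG − F²)|_{(9/2, 3*pi/5)} = 3*sqrt(13)/2

E = 1, F = 0, G = u^2 + 9, so EG − F² = u^2 + 9. Taking the positive square root: √(EG − F²) = sqrt(u^2 + 9). At (u, v) = (9/2, 3*pi/5): 3*sqrt(13)/2.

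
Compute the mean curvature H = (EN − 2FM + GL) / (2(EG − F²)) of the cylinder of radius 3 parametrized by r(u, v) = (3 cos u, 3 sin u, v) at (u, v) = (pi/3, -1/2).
H = -1/6

With E = 9, F = 0, G = 1, L = -3, M = 0, N = 0, assemble
  H = (EN − 2FM + GL) / (2(EG − F²)) = -1/6.
At (u, v) = (pi/3, -1/2): H = -1/6.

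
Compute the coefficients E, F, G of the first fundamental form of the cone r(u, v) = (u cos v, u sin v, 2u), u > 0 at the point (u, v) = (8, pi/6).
E = 5;  F = 0;  G = 64

Partials: r_u = (cos(v), sin(v), 2), r_v = (-u*sin(v), u*cos(v), 0). As functions of (u, v):
  E = r_u · r_u = 5,
  F = r_u · r_v = 0,
  G = r_v · r_v = u^2.
Evaluating at (u, v) = (8, pi/6): E = 5, F = 0, G = 64.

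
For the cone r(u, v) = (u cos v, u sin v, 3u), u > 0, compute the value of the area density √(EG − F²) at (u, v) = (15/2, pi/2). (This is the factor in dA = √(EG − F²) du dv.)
√(EG − F²)|_{(15/2, pi/2)} = 15*sqrt(10)/2

E = 10, F = 0, G = u^2, so EG − F² = 10*u^2. Taking the positive square root: √(EG − F²) = sqrt(10)*Abs(u). At (u, v) = (15/2, pi/2): 15*sqrt(10)/2.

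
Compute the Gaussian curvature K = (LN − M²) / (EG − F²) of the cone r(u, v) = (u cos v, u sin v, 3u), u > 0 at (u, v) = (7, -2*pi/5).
K = 0

Coefficients of the first fundamental form: E = 10, F = 0, G = u^2.
Coefficients of the second fundamental form: L = 0, M = 0, N = 3*sqrt(10)*u^2/(10*Abs(u)).
Assemble K = (LN − M²)/(EG − F²) = 0. At (u, v) = (7, -2*pi/5): K = 0.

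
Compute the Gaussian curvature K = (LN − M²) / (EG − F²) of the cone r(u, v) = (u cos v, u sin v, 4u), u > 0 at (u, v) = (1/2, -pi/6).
K = 0

Coefficients of the first fundamental form: E = 17, F = 0, G = u^2.
Coefficients of the second fundamental form: L = 0, M = 0, N = 4*sqrt(17)*u^2/(17*Abs(u)).
Assemble K = (LN − M²)/(EG − F²) = 0. At (u, v) = (1/2, -pi/6): K = 0.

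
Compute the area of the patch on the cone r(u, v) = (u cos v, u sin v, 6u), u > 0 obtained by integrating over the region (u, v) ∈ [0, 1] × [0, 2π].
Area = sqrt(37)*pi

Area = ∫∫ √(EG − F²) du dv with √(EG − F²) = sqrt(37)*Abs(u). Integrating over [0, 1] × [0, 2π] gives sqrt(37)*pi.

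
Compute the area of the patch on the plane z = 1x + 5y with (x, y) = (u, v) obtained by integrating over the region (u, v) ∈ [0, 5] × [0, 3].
Area = 45*sqrt(3)

Area = ∫∫ √(EG − F²) du dv with √(EG − F²) = 3*sqrt(3). Integrating over [0, 5] × [0, 3] gives 45*sqrt(3).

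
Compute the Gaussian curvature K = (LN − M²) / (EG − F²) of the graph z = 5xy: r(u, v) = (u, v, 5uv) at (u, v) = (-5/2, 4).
K = -400/4968441

Coefficients of the first fundamental form: E = 25*v^2 + 1, F = 25*u*v, G = 25*u^2 + 1.
Coefficients of the second fundamental form: L = 0, M = 5/sqrt(25*u^2 + 25*v^2 + 1), N = 0.
Assemble K = (LN − M²)/(EG − F²) = -25/(625*u^4 + 1250*u^2*v^2 + 50*u^2 + 625*v^4 + 50*v^2 + 1). At (u, v) = (-5/2, 4): K = -400/4968441.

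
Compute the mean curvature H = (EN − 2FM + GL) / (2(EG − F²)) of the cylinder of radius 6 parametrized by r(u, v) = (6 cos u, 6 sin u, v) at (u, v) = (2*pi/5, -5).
H = -1/12

With E = 36, F = 0, G = 1, L = -6, M = 0, N = 0, assemble
  H = (EN − 2FM + GL) / (2(EG − F²)) = -1/12.
At (u, v) = (2*pi/5, -5): H = -1/12.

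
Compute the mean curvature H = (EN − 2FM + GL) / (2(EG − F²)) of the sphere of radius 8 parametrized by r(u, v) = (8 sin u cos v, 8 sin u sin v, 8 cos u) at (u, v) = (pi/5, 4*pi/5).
H = -1/8

With E = 64, F = 0, G = 64*sin(u)^2, L = -8*sin(u)/Abs(sin(u)), M = 0, N = -8*sin(u)^3/Abs(sin(u)), assemble
  H = (EN − 2FM + GL) / (2(EG − F²)) = -sin(u)/(8*Abs(sin(u))).
At (u, v) = (pi/5, 4*pi/5): H = -1/8.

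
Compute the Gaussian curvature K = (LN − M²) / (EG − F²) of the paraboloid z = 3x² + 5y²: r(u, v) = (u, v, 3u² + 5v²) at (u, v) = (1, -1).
K = 60/18769

Coefficients of the first fundamental form: E = 36*u^2 + 1, F = 60*u*v, G = 100*v^2 + 1.
Coefficients of the second fundamental form: L = 6/sqrt(36*u^2 + 100*v^2 + 1), M = 0, N = 10/sqrt(36*u^2 + 100*v^2 + 1).
Assemble K = (LN − M²)/(EG − F²) = 60/(1296*u^4 + 7200*u^2*v^2 + 72*u^2 + 10000*v^4 + 200*v^2 + 1). At (u, v) = (1, -1): K = 60/18769.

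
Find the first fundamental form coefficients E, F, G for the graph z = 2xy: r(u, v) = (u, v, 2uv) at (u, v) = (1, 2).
E = 17;  F = 8;  G = 5

Partials: r_u = (1, 0, 2*v), r_v = (0, 1, 2*u). As functions of (u, v):
  E = r_u · r_u = 4*v^2 + 1,
  F = r_u · r_v = 4*u*v,
  G = r_v · r_v = 4*u^2 + 1.
Evaluating at (u, v) = (1, 2): E = 17, F = 8, G = 5.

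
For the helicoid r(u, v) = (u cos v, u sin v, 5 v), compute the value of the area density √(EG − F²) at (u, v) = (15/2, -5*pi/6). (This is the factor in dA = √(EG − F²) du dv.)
√(EG − F²)|_{(15/2, -5*pi/6)} = 5*sqrt(13)/2

E = 1, F = 0, G = u^2 + 25, so EG − F² = u^2 + 25. Taking the positive square root: √(EG − F²) = sqrt(u^2 + 25). At (u, v) = (15/2, -5*pi/6): 5*sqrt(13)/2.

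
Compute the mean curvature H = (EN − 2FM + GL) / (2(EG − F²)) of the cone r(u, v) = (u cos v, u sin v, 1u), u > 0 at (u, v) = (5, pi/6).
H = sqrt(2)/20

With E = 2, F = 0, G = u^2, L = 0, M = 0, N = sqrt(2)*u^2/(2*Abs(u)), assemble
  H = (EN − 2FM + GL) / (2(EG − F²)) = sqrt(2)/(4*Abs(u)).
At (u, v) = (5, pi/6): H = sqrt(2)/20.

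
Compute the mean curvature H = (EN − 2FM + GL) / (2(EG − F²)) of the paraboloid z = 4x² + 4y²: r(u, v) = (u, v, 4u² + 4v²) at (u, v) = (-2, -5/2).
H = 2632*sqrt(73)/143883

With E = 64*u^2 + 1, F = 64*u*v, G = 64*v^2 + 1, L = 8/sqrt(64*u^2 + 64*v^2 + 1), M = 0, N = 8/sqrt(64*u^2 + 64*v^2 + 1), assemble
  H = (EN − 2FM + GL) / (2(EG − F²)) = 8*(32*u^2 + 32*v^2 + 1)/(64*u^2 + 64*v^2 + 1)^(3/2).
At (u, v) = (-2, -5/2): H = 2632*sqrt(73)/143883.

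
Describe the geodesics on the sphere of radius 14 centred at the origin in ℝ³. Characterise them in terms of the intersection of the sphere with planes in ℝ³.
Geodesics on the sphere of radius 14 are great circles — circles of radius 14 obtained as the intersection of the sphere with planes through the origin (the centre of the sphere).

A curve α(t) of nonzero constant speed on the sphere of radius 14 is a geodesic iff its acceleration α̈ is everywhere normal to the surface, i.e. parallel to the radial vector α(t). Then d/dt(α × α̇) = α̇ × α̇ + α × α̈ = 0, so α × α̇ is a constant vector n ≠ 0 and α(t) · n = 0 for all t: α lies in the plane through the origin with normal n. The intersection of that plane with the sphere is a circle of radius 14 (a great circle). Conversely, a great circle traversed at constant speed has centripetal acceleration pointing at the origin, hence normal to the sphere, so every great circle is a geodesic.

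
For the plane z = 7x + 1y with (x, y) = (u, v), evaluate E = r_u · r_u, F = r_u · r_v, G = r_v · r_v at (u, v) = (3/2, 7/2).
E = 50;  F = 7;  G = 2

Partials: r_u = (1, 0, 7), r_v = (0, 1, 1). As functions of (u, v):
  E = r_u · r_u = 50,
  F = r_u · r_v = 7,
  G = r_v · r_v = 2.
Evaluating at (u, v) = (3/2, 7/2): E = 50, F = 7, G = 2.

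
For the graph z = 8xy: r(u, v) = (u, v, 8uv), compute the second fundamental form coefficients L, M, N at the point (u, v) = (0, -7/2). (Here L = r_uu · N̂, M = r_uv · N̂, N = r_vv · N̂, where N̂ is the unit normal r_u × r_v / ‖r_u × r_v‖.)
L = 0;  M = 8*sqrt(785)/785;  N = 0

Compute the unit normal N̂(u, v) = (-8*v/sqrt(64*u^2 + 64*v^2 + 1), -8*u/sqrt(64*u^2 + 64*v^2 + 1), 1/sqrt(64*u^2 + 64*v^2 + 1)), and the second partials r_uu, r_uv, r_vv. Take dot products:
  L(u, v) = r_uu · N̂ = 0,
  M(u, v) = r_uv · N̂ = 8/sqrt(64*u^2 + 64*v^2 + 1),
  N(u, v) = r_vv · N̂ = 0.
Evaluating at (u, v) = (0, -7/2):
  L = 0, M = 8*sqrt(785)/785, N = 0.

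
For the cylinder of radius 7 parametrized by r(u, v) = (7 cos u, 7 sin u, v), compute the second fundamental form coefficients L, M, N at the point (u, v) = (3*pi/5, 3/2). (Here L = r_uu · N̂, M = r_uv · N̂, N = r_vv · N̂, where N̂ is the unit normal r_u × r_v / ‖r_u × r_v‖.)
L = -7;  M = 0;  N = 0

Compute the unit normal N̂(u, v) = (cos(u), sin(u), 0), and the second partials r_uu, r_uv, r_vv. Take dot products:
  L(u, v) = r_uu · N̂ = -7,
  M(u, v) = r_uv · N̂ = 0,
  N(u, v) = r_vv · N̂ = 0.
Evaluating at (u, v) = (3*pi/5, 3/2):
  L = -7, M = 0, N = 0.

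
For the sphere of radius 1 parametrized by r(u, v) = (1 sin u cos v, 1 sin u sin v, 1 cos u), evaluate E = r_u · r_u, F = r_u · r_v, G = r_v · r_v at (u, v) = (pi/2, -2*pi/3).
E = 1;  F = 0;  G = 1

Partials: r_u = (cos(u)*cos(v), sin(v)*cos(u), -sin(u)), r_v = (-sin(u)*sin(v), sin(u)*cos(v), 0). As functions of (u, v):
  E = r_u · r_u = 1,
  F = r_u · r_v = 0,
  G = r_v · r_v = sin(u)^2.
Evaluating at (u, v) = (pi/2, -2*pi/3): E = 1, F = 0, G = 1.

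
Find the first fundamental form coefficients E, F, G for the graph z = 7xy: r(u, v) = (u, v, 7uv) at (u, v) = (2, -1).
E = 50;  F = -98;  G = 197

Partials: r_u = (1, 0, 7*v), r_v = (0, 1, 7*u). As functions of (u, v):
  E = r_u · r_u = 49*v^2 + 1,
  F = r_u · r_v = 49*u*v,
  G = r_v · r_v = 49*u^2 + 1.
Evaluating at (u, v) = (2, -1): E = 50, F = -98, G = 197.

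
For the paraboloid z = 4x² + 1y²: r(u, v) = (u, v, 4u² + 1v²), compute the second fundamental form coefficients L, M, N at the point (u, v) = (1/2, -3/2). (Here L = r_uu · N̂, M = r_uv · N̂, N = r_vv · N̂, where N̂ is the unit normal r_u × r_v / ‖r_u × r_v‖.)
L = 4*sqrt(26)/13;  M = 0;  N = sqrt(26)/13

Compute the unit normal N̂(u, v) = (-8*u/sqrt(64*u^2 + 4*v^2 + 1), -2*v/sqrt(64*u^2 + 4*v^2 + 1), 1/sqrt(64*u^2 + 4*v^2 + 1)), and the second partials r_uu, r_uv, r_vv. Take dot products:
  L(u, v) = r_uu · N̂ = 8/sqrt(64*u^2 + 4*v^2 + 1),
  M(u, v) = r_uv · N̂ = 0,
  N(u, v) = r_vv · N̂ = 2/sqrt(64*u^2 + 4*v^2 + 1).
Evaluating at (u, v) = (1/2, -3/2):
  L = 4*sqrt(26)/13, M = 0, N = sqrt(26)/13.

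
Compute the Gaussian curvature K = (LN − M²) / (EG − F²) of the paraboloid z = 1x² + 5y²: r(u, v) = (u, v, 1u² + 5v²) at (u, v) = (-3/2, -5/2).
K = 4/80645

Coefficients of the first fundamental form: E = 4*u^2 + 1, F = 20*u*v, G = 100*v^2 + 1.
Coefficients of the second fundamental form: L = 2/sqrt(4*u^2 + 100*v^2 + 1), M = 0, N = 10/sqrt(4*u^2 + 100*v^2 + 1).
Assemble K = (LN − M²)/(EG − F²) = 20/(16*u^4 + 800*u^2*v^2 + 8*u^2 + 10000*v^4 + 200*v^2 + 1). At (u, v) = (-3/2, -5/2): K = 4/80645.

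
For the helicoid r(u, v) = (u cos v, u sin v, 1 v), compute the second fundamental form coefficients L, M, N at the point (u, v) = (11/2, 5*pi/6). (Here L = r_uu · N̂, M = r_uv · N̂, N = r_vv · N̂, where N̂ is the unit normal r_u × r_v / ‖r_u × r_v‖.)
L = 0;  M = -2*sqrt(5)/25;  N = 0

Compute the unit normal N̂(u, v) = (sin(v)/sqrt(u^2 + 1), -cos(v)/sqrt(u^2 + 1), u/sqrt(u^2 + 1)), and the second partials r_uu, r_uv, r_vv. Take dot products:
  L(u, v) = r_uu · N̂ = 0,
  M(u, v) = r_uv · N̂ = -1/sqrt(u^2 + 1),
  N(u, v) = r_vv · N̂ = 0.
Evaluating at (u, v) = (11/2, 5*pi/6):
  L = 0, M = -2*sqrt(5)/25, N = 0.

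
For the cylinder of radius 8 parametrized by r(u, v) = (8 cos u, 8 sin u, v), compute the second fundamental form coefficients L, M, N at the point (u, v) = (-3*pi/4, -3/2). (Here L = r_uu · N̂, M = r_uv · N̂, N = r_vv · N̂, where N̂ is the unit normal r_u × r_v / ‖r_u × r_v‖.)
L = -8;  M = 0;  N = 0

Compute the unit normal N̂(u, v) = (cos(u), sin(u), 0), and the second partials r_uu, r_uv, r_vv. Take dot products:
  L(u, v) = r_uu · N̂ = -8,
  M(u, v) = r_uv · N̂ = 0,
  N(u, v) = r_vv · N̂ = 0.
Evaluating at (u, v) = (-3*pi/4, -3/2):
  L = -8, M = 0, N = 0.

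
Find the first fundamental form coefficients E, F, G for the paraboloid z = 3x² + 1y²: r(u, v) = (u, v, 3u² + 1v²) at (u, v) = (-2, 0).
E = 145;  F = 0;  G = 1

Partials: r_u = (1, 0, 6*u), r_v = (0, 1, 2*v). As functions of (u, v):
  E = r_u · r_u = 36*u^2 + 1,
  F = r_u · r_v = 12*u*v,
  G = r_v · r_v = 4*v^2 + 1.
Evaluating at (u, v) = (-2, 0): E = 145, F = 0, G = 1.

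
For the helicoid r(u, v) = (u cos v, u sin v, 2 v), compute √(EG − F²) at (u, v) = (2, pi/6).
√(EG − F²)|_{(2, pi/6)} = 2*sqrt(2)

E = 1, F = 0, G = u^2 + 4; EG − F² = u^2 + 4; √(EG − F²) = sqrt(u^2 + 4). At the given point: 2*sqrt(2).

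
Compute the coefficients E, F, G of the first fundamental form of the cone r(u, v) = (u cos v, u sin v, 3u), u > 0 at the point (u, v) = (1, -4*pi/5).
E = 10;  F = 0;  G = 1

Partials: r_u = (cos(v), sin(v), 3), r_v = (-u*sin(v), u*cos(v), 0). As functions of (u, v):
  E = r_u · r_u = 10,
  F = r_u · r_v = 0,
  G = r_v · r_v = u^2.
Evaluating at (u, v) = (1, -4*pi/5): E = 10, F = 0, G = 1.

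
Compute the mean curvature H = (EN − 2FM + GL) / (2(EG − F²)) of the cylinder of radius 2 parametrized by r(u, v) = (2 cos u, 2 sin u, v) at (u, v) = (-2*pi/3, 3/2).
H = -1/4

With E = 4, F = 0, G = 1, L = -2, M = 0, N = 0, assemble
  H = (EN − 2FM + GL) / (2(EG − F²)) = -1/4.
At (u, v) = (-2*pi/3, 3/2): H = -1/4.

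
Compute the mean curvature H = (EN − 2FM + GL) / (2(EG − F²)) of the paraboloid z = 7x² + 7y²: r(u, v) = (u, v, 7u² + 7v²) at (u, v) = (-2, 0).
H = 5502*sqrt(785)/616225

With E = 196*u^2 + 1, F = 196*u*v, G = 196*v^2 + 1, L = 14/sqrt(196*u^2 + 196*v^2 + 1), M = 0, N = 14/sqrt(196*u^2 + 196*v^2 + 1), assemble
  H = (EN − 2FM + GL) / (2(EG − F²)) = 14*(98*u^2 + 98*v^2 + 1)/(196*u^2 + 196*v^2 + 1)^(3/2).
At (u, v) = (-2, 0): H = 5502*sqrt(785)/616225.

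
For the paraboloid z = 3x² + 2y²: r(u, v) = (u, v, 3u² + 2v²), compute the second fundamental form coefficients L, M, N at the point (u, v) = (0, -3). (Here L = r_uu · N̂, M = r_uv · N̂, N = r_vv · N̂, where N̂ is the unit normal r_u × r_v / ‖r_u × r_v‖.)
L = 6*sqrt(145)/145;  M = 0;  N = 4*sqrt(145)/145

Compute the unit normal N̂(u, v) = (-6*u/sqrt(36*u^2 + 16*v^2 + 1), -4*v/sqrt(36*u^2 + 16*v^2 + 1), 1/sqrt(36*u^2 + 16*v^2 + 1)), and the second partials r_uu, r_uv, r_vv. Take dot products:
  L(u, v) = r_uu · N̂ = 6/sqrt(36*u^2 + 16*v^2 + 1),
  M(u, v) = r_uv · N̂ = 0,
  N(u, v) = r_vv · N̂ = 4/sqrt(36*u^2 + 16*v^2 + 1).
Evaluating at (u, v) = (0, -3):
  L = 6*sqrt(145)/145, M = 0, N = 4*sqrt(145)/145.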